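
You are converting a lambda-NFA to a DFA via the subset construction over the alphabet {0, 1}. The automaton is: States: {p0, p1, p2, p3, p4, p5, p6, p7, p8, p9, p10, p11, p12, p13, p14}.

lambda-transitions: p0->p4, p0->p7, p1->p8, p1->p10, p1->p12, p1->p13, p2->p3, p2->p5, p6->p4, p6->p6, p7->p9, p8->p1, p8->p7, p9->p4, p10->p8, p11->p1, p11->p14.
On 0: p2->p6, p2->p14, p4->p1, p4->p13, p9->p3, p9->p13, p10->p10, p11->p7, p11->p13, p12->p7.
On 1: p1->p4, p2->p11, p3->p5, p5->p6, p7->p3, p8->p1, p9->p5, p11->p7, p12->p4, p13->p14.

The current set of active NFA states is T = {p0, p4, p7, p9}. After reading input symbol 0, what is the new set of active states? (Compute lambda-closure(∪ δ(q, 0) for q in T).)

{p1, p3, p4, p7, p8, p9, p10, p12, p13}

p4 on 0 → {p1, p13}.
p9 on 0 → {p3, p13}.
No 0-transition from p0, p7.
Union after reading 0: {p1, p3, p13}.
Now take the lambda-closure:
From p1 via lambda: add p8, p10, p12.
From p8 via lambda: add p7.
From p7 via lambda: add p9.
From p9 via lambda: add p4.
No new states can be added; the closed set is {p1, p3, p4, p7, p8, p9, p10, p12, p13}.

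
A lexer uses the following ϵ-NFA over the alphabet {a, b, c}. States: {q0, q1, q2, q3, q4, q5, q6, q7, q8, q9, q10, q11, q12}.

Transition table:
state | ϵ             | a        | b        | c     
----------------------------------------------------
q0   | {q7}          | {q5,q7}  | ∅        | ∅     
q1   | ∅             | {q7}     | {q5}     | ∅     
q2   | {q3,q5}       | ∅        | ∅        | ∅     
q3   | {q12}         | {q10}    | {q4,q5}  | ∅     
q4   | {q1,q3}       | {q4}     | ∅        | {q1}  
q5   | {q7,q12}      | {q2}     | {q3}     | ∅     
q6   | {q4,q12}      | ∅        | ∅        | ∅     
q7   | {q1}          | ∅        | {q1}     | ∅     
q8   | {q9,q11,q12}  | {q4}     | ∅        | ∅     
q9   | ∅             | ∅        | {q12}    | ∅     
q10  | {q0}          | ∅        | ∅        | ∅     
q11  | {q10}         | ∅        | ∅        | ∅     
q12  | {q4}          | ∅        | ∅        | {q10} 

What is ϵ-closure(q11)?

Start with {q11}.
From q11 via ϵ: add q10.
From q10 via ϵ: add q0.
From q0 via ϵ: add q7.
From q7 via ϵ: add q1.
No new states can be added; the closed set is {q0, q1, q7, q10, q11}.

{q0, q1, q7, q10, q11}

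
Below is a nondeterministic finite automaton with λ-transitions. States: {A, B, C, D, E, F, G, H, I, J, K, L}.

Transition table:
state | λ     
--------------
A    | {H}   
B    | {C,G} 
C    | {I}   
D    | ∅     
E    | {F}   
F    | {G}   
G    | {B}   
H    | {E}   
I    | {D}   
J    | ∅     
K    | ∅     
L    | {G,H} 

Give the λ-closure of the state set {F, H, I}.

{B, C, D, E, F, G, H, I}

Start with {F, H, I}.
From F via λ: add G.
From H via λ: add E.
From I via λ: add D.
From G via λ: add B.
From B via λ: add C.
No new states can be added; the closed set is {B, C, D, E, F, G, H, I}.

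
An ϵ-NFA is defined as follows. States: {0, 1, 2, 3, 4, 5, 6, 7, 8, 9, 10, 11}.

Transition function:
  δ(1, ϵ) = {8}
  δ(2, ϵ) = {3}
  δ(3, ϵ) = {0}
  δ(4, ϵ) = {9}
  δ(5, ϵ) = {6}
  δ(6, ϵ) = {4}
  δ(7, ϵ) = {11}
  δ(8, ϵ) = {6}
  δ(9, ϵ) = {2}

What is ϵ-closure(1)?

{0, 1, 2, 3, 4, 6, 8, 9}

Start with {1}.
From 1 via ϵ: add 8.
From 8 via ϵ: add 6.
From 6 via ϵ: add 4.
From 4 via ϵ: add 9.
From 9 via ϵ: add 2.
From 2 via ϵ: add 3.
From 3 via ϵ: add 0.
No new states can be added; the closed set is {0, 1, 2, 3, 4, 6, 8, 9}.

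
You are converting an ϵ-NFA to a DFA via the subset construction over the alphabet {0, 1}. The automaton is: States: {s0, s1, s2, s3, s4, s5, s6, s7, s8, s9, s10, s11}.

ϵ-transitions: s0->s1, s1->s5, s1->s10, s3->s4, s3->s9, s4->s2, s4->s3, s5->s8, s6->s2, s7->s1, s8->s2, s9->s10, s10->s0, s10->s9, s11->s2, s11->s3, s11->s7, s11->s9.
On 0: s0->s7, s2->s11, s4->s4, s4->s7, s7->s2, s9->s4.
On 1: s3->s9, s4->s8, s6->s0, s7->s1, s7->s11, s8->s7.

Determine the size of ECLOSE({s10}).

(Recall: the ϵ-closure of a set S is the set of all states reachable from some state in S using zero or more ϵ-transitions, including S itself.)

Start with {s10}.
From s10 via ϵ: add s0, s9.
From s0 via ϵ: add s1.
From s1 via ϵ: add s5.
From s5 via ϵ: add s8.
From s8 via ϵ: add s2.
ϵ-closure = {s0, s1, s2, s5, s8, s9, s10}, which has 7 states.

7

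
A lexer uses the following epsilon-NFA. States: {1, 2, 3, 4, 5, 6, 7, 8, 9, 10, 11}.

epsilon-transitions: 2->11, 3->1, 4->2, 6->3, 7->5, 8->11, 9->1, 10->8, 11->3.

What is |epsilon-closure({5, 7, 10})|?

7

Start with {5, 7, 10}.
From 10 via epsilon: add 8.
From 8 via epsilon: add 11.
From 11 via epsilon: add 3.
From 3 via epsilon: add 1.
epsilon-closure = {1, 3, 5, 7, 8, 10, 11}, which has 7 states.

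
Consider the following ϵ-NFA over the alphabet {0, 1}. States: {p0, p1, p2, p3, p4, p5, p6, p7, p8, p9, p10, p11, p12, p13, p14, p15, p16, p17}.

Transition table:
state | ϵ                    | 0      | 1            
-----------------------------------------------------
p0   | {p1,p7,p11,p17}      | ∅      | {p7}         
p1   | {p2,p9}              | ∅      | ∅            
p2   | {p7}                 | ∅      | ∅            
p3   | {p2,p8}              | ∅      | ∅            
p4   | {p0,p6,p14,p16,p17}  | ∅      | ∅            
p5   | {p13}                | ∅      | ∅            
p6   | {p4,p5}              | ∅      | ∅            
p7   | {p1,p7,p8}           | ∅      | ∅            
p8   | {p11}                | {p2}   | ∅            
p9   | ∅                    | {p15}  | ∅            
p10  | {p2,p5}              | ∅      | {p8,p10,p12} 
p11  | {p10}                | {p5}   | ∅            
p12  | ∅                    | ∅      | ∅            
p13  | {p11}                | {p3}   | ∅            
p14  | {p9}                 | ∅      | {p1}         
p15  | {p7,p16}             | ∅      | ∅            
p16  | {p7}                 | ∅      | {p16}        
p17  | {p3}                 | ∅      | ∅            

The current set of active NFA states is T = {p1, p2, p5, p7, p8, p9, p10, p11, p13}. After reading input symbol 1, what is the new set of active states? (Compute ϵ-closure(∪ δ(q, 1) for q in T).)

{p1, p2, p5, p7, p8, p9, p10, p11, p12, p13}

p10 on 1 → {p8, p10, p12}.
No 1-transition from p1, p2, p5, p7, p8, p9, p11, p13.
Union after reading 1: {p8, p10, p12}.
Now take the ϵ-closure:
From p8 via ϵ: add p11.
From p10 via ϵ: add p2, p5.
From p2 via ϵ: add p7.
From p5 via ϵ: add p13.
From p7 via ϵ: add p1.
From p1 via ϵ: add p9.
No new states can be added; the closed set is {p1, p2, p5, p7, p8, p9, p10, p11, p12, p13}.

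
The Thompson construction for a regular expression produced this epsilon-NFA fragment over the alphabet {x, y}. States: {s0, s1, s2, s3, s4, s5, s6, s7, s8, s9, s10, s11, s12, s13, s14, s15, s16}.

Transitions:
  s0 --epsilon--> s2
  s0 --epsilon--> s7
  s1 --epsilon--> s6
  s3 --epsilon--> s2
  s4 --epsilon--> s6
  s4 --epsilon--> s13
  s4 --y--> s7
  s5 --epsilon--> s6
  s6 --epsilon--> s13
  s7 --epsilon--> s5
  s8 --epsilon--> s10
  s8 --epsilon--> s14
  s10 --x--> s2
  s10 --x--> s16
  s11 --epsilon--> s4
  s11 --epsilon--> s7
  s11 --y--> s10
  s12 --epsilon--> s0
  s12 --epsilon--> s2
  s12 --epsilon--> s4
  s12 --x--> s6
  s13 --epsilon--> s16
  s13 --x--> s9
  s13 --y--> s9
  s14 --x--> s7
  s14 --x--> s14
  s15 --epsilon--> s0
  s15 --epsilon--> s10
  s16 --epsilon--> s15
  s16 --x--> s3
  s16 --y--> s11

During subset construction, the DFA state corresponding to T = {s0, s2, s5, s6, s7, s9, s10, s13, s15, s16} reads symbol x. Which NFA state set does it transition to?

s10 on x → {s2, s16}.
s13 on x → {s9}.
s16 on x → {s3}.
No x-transition from s0, s2, s5, s6, s7, s9, s15.
Union after reading x: {s2, s3, s9, s16}.
Now take the epsilon-closure:
From s16 via epsilon: add s15.
From s15 via epsilon: add s0, s10.
From s0 via epsilon: add s7.
From s7 via epsilon: add s5.
From s5 via epsilon: add s6.
From s6 via epsilon: add s13.
No new states can be added; the closed set is {s0, s2, s3, s5, s6, s7, s9, s10, s13, s15, s16}.

{s0, s2, s3, s5, s6, s7, s9, s10, s13, s15, s16}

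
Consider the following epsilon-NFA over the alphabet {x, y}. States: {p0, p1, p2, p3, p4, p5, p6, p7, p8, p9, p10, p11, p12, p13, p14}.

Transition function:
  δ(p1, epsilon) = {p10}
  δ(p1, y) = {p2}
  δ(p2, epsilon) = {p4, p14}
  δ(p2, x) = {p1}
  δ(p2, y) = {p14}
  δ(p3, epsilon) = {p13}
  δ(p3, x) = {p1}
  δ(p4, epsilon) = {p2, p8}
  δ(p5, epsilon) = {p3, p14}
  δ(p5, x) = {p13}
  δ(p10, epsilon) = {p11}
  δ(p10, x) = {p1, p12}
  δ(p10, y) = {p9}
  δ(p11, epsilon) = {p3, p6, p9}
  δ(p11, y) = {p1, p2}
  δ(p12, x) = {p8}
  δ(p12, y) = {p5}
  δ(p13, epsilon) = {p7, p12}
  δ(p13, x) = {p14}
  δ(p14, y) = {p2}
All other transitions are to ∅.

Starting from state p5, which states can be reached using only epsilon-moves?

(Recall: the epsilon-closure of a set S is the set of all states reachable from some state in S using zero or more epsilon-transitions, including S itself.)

{p3, p5, p7, p12, p13, p14}

Start with {p5}.
From p5 via epsilon: add p3, p14.
From p3 via epsilon: add p13.
From p13 via epsilon: add p7, p12.
No new states can be added; the closed set is {p3, p5, p7, p12, p13, p14}.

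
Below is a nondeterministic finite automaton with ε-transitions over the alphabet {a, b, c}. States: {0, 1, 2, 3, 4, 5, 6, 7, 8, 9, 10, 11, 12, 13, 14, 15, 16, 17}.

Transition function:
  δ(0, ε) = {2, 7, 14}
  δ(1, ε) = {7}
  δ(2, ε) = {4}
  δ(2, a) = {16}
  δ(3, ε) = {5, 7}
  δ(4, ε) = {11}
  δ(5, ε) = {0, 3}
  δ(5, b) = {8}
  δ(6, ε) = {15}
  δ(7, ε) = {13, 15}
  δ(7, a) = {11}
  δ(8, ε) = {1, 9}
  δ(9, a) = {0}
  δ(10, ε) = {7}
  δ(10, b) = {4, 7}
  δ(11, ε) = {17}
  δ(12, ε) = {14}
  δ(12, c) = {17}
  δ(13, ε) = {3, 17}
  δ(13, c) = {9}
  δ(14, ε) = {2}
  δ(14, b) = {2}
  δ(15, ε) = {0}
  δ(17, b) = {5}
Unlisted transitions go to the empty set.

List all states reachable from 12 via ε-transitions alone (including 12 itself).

{2, 4, 11, 12, 14, 17}

Start with {12}.
From 12 via ε: add 14.
From 14 via ε: add 2.
From 2 via ε: add 4.
From 4 via ε: add 11.
From 11 via ε: add 17.
No new states can be added; the closed set is {2, 4, 11, 12, 14, 17}.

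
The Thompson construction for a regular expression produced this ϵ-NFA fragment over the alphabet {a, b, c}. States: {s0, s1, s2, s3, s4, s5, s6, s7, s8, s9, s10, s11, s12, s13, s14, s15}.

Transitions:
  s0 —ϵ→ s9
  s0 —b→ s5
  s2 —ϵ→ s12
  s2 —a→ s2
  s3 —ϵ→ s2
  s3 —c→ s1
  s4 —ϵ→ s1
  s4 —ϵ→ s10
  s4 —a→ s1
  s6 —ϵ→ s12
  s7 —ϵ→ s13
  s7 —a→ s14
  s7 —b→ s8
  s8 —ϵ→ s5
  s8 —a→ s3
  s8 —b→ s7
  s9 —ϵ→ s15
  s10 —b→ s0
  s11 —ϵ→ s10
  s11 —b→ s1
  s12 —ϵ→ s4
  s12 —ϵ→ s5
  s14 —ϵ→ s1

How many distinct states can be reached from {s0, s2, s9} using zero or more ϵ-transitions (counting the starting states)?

9

Start with {s0, s2, s9}.
From s2 via ϵ: add s12.
From s9 via ϵ: add s15.
From s12 via ϵ: add s4, s5.
From s4 via ϵ: add s1, s10.
ϵ-closure = {s0, s1, s2, s4, s5, s9, s10, s12, s15}, which has 9 states.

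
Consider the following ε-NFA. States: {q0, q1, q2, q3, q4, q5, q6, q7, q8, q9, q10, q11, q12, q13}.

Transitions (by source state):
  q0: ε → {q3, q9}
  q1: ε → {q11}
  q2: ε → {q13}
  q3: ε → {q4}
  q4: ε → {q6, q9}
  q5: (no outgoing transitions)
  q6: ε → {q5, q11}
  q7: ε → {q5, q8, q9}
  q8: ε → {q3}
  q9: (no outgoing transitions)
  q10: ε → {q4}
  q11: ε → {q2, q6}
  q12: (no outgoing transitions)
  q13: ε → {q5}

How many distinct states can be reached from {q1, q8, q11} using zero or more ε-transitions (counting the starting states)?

10

Start with {q1, q8, q11}.
From q8 via ε: add q3.
From q11 via ε: add q2, q6.
From q2 via ε: add q13.
From q3 via ε: add q4.
From q6 via ε: add q5.
From q4 via ε: add q9.
ε-closure = {q1, q2, q3, q4, q5, q6, q8, q9, q11, q13}, which has 10 states.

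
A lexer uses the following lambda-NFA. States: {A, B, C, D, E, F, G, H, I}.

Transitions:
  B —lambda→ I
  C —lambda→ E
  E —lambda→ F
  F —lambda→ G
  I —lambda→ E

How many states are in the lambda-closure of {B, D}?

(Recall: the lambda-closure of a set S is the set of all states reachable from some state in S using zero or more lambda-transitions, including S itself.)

Start with {B, D}.
From B via lambda: add I.
From I via lambda: add E.
From E via lambda: add F.
From F via lambda: add G.
lambda-closure = {B, D, E, F, G, I}, which has 6 states.

6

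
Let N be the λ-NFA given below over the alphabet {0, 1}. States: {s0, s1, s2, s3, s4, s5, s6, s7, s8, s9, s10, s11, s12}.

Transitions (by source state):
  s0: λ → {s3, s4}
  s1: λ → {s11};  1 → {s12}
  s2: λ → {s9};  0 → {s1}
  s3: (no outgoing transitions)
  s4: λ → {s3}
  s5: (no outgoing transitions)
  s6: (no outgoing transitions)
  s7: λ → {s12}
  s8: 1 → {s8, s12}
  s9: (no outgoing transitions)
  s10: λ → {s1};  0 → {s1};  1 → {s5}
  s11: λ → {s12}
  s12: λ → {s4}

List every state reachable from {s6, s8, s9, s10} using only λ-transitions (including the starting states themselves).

Start with {s6, s8, s9, s10}.
From s10 via λ: add s1.
From s1 via λ: add s11.
From s11 via λ: add s12.
From s12 via λ: add s4.
From s4 via λ: add s3.
No new states can be added; the closed set is {s1, s3, s4, s6, s8, s9, s10, s11, s12}.

{s1, s3, s4, s6, s8, s9, s10, s11, s12}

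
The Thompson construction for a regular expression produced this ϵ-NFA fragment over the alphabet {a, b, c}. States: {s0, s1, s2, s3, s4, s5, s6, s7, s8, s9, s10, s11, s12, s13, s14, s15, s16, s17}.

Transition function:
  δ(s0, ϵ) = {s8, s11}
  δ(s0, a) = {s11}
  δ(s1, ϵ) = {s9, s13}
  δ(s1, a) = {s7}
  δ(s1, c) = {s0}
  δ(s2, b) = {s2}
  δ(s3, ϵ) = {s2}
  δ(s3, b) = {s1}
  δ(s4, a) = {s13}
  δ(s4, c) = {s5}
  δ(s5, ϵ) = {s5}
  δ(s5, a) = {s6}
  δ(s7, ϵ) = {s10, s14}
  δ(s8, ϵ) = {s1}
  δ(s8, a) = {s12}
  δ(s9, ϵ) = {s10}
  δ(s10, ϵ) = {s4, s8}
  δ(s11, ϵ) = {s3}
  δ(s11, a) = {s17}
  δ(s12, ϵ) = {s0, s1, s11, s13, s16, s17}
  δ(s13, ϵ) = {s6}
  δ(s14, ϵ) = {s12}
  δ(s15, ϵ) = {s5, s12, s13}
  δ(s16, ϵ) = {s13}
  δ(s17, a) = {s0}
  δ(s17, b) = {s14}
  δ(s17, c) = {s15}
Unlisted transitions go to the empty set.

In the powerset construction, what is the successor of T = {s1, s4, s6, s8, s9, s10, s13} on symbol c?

s1 on c → {s0}.
s4 on c → {s5}.
No c-transition from s6, s8, s9, s10, s13.
Union after reading c: {s0, s5}.
Now take the ϵ-closure:
From s0 via ϵ: add s8, s11.
From s8 via ϵ: add s1.
From s11 via ϵ: add s3.
From s1 via ϵ: add s9, s13.
From s3 via ϵ: add s2.
From s9 via ϵ: add s10.
From s13 via ϵ: add s6.
From s10 via ϵ: add s4.
No new states can be added; the closed set is {s0, s1, s2, s3, s4, s5, s6, s8, s9, s10, s11, s13}.

{s0, s1, s2, s3, s4, s5, s6, s8, s9, s10, s11, s13}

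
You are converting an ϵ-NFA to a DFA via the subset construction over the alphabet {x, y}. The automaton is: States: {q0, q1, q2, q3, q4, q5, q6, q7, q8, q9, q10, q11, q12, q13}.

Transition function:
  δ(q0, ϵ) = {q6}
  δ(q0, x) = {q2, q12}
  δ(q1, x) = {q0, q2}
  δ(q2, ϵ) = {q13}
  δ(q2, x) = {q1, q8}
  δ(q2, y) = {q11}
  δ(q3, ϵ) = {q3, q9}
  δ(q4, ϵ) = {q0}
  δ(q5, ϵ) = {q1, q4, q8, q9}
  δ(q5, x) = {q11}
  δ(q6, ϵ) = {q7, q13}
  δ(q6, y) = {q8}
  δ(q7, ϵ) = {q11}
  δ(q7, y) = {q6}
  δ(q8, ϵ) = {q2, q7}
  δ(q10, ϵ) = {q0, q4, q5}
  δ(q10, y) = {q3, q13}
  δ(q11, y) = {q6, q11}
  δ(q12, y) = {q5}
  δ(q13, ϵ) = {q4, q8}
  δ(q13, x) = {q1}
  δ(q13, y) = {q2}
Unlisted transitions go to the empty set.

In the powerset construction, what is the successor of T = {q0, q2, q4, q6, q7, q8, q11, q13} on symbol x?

q0 on x → {q2, q12}.
q2 on x → {q1, q8}.
q13 on x → {q1}.
No x-transition from q4, q6, q7, q8, q11.
Union after reading x: {q1, q2, q8, q12}.
Now take the ϵ-closure:
From q2 via ϵ: add q13.
From q8 via ϵ: add q7.
From q7 via ϵ: add q11.
From q13 via ϵ: add q4.
From q4 via ϵ: add q0.
From q0 via ϵ: add q6.
No new states can be added; the closed set is {q0, q1, q2, q4, q6, q7, q8, q11, q12, q13}.

{q0, q1, q2, q4, q6, q7, q8, q11, q12, q13}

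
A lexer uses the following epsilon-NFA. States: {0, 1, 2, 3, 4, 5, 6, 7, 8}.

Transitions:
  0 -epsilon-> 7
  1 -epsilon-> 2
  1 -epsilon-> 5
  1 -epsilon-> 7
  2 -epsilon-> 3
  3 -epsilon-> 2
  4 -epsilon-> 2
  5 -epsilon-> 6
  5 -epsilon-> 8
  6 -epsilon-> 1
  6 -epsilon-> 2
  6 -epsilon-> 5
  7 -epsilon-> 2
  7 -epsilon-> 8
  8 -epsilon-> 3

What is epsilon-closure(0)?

{0, 2, 3, 7, 8}

Start with {0}.
From 0 via epsilon: add 7.
From 7 via epsilon: add 2, 8.
From 2 via epsilon: add 3.
No new states can be added; the closed set is {0, 2, 3, 7, 8}.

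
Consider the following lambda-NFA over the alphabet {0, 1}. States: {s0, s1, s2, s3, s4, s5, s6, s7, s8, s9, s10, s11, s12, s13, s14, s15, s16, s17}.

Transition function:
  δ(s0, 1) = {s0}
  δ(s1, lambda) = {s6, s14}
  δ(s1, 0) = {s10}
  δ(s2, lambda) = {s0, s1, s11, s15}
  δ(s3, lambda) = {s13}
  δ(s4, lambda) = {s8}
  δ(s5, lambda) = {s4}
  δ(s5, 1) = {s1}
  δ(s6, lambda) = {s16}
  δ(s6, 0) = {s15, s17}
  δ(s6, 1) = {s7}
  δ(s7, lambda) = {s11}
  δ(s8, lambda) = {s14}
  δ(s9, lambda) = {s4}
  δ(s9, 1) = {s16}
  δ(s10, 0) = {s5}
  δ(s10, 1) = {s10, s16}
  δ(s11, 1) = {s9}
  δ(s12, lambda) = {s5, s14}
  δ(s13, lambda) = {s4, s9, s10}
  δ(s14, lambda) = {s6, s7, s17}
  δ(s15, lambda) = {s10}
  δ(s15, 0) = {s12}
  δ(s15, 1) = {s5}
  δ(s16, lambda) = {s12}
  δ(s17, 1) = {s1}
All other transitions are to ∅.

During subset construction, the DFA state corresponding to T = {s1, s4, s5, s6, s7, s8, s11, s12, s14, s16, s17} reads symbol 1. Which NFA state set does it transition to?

{s1, s4, s5, s6, s7, s8, s9, s11, s12, s14, s16, s17}

s5 on 1 → {s1}.
s6 on 1 → {s7}.
s11 on 1 → {s9}.
s17 on 1 → {s1}.
No 1-transition from s1, s4, s7, s8, s12, s14, s16.
Union after reading 1: {s1, s7, s9}.
Now take the lambda-closure:
From s1 via lambda: add s6, s14.
From s7 via lambda: add s11.
From s9 via lambda: add s4.
From s4 via lambda: add s8.
From s6 via lambda: add s16.
From s14 via lambda: add s17.
From s16 via lambda: add s12.
From s12 via lambda: add s5.
No new states can be added; the closed set is {s1, s4, s5, s6, s7, s8, s9, s11, s12, s14, s16, s17}.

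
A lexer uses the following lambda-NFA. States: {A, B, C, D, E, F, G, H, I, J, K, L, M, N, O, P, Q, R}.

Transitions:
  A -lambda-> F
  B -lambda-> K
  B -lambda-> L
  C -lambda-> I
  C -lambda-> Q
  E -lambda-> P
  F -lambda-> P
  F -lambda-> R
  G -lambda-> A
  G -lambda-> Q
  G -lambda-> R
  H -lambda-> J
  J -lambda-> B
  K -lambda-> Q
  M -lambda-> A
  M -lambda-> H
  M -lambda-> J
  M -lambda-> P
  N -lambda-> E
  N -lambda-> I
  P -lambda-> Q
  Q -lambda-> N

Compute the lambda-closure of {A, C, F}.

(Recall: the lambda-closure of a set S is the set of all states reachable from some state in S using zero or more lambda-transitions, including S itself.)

Start with {A, C, F}.
From C via lambda: add I, Q.
From F via lambda: add P, R.
From Q via lambda: add N.
From N via lambda: add E.
No new states can be added; the closed set is {A, C, E, F, I, N, P, Q, R}.

{A, C, E, F, I, N, P, Q, R}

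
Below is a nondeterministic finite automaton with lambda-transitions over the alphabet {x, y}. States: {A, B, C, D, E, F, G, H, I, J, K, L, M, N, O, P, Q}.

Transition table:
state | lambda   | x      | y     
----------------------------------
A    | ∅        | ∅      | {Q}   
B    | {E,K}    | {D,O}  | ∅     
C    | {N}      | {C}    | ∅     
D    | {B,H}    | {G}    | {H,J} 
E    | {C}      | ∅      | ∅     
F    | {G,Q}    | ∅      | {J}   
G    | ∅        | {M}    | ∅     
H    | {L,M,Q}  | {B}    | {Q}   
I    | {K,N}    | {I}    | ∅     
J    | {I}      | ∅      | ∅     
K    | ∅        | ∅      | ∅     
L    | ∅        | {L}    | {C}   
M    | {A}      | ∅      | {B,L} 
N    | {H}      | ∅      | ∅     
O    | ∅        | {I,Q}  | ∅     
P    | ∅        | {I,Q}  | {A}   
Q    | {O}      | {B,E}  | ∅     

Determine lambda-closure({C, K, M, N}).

Start with {C, K, M, N}.
From M via lambda: add A.
From N via lambda: add H.
From H via lambda: add L, Q.
From Q via lambda: add O.
No new states can be added; the closed set is {A, C, H, K, L, M, N, O, Q}.

{A, C, H, K, L, M, N, O, Q}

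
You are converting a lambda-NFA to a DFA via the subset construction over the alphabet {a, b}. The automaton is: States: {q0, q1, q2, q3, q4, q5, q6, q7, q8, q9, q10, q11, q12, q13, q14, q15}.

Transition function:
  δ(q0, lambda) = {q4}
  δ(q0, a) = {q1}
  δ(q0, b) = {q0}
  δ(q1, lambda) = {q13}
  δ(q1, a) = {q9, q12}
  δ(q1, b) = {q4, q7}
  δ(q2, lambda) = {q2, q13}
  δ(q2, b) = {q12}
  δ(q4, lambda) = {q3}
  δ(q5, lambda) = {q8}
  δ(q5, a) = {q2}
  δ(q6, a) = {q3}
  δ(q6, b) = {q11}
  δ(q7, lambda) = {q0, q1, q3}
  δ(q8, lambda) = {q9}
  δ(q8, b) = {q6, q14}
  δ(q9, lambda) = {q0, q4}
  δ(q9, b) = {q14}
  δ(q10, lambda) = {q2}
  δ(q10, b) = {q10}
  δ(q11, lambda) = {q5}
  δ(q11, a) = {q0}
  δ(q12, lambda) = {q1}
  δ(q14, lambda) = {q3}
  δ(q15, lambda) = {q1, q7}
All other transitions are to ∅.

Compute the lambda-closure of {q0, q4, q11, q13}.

{q0, q3, q4, q5, q8, q9, q11, q13}

Start with {q0, q4, q11, q13}.
From q4 via lambda: add q3.
From q11 via lambda: add q5.
From q5 via lambda: add q8.
From q8 via lambda: add q9.
No new states can be added; the closed set is {q0, q3, q4, q5, q8, q9, q11, q13}.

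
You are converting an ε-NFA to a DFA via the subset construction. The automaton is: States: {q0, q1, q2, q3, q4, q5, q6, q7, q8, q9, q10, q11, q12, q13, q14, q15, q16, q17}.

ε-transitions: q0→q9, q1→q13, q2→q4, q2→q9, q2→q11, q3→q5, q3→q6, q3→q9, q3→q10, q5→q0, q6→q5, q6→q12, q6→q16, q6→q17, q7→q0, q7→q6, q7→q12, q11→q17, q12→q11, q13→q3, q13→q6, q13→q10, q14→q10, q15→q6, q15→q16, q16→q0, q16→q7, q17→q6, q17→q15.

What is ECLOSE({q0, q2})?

{q0, q2, q4, q5, q6, q7, q9, q11, q12, q15, q16, q17}

Start with {q0, q2}.
From q0 via ε: add q9.
From q2 via ε: add q4, q11.
From q11 via ε: add q17.
From q17 via ε: add q6, q15.
From q6 via ε: add q5, q12, q16.
From q16 via ε: add q7.
No new states can be added; the closed set is {q0, q2, q4, q5, q6, q7, q9, q11, q12, q15, q16, q17}.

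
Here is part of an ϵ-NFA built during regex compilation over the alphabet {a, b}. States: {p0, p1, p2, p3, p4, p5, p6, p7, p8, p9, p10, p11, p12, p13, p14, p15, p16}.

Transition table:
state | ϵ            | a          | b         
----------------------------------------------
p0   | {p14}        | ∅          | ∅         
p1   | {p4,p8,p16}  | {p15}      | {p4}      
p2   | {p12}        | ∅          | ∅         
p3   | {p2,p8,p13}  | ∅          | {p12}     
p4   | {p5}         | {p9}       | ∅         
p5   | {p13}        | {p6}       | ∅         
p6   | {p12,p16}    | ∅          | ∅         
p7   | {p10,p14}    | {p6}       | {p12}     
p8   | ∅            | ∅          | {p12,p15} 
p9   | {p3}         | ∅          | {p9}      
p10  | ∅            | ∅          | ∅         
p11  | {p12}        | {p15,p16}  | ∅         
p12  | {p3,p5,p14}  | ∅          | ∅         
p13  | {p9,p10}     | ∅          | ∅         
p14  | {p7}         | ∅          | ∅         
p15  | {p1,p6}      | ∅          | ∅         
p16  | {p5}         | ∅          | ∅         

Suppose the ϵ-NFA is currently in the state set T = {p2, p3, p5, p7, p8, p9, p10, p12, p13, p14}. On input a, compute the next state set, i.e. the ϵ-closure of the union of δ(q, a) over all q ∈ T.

{p2, p3, p5, p6, p7, p8, p9, p10, p12, p13, p14, p16}

p5 on a → {p6}.
p7 on a → {p6}.
No a-transition from p2, p3, p8, p9, p10, p12, p13, p14.
Union after reading a: {p6}.
Now take the ϵ-closure:
From p6 via ϵ: add p12, p16.
From p12 via ϵ: add p3, p5, p14.
From p3 via ϵ: add p2, p8, p13.
From p14 via ϵ: add p7.
From p7 via ϵ: add p10.
From p13 via ϵ: add p9.
No new states can be added; the closed set is {p2, p3, p5, p6, p7, p8, p9, p10, p12, p13, p14, p16}.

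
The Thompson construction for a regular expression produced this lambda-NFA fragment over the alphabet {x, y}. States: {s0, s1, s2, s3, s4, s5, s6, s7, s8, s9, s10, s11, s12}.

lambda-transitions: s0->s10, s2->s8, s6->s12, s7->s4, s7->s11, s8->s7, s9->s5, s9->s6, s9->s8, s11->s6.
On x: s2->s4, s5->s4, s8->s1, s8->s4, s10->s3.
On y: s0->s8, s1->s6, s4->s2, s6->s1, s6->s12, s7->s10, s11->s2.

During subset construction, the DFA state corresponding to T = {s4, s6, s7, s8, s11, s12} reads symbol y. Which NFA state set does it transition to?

s4 on y → {s2}.
s6 on y → {s1, s12}.
s7 on y → {s10}.
s11 on y → {s2}.
No y-transition from s8, s12.
Union after reading y: {s1, s2, s10, s12}.
Now take the lambda-closure:
From s2 via lambda: add s8.
From s8 via lambda: add s7.
From s7 via lambda: add s4, s11.
From s11 via lambda: add s6.
No new states can be added; the closed set is {s1, s2, s4, s6, s7, s8, s10, s11, s12}.

{s1, s2, s4, s6, s7, s8, s10, s11, s12}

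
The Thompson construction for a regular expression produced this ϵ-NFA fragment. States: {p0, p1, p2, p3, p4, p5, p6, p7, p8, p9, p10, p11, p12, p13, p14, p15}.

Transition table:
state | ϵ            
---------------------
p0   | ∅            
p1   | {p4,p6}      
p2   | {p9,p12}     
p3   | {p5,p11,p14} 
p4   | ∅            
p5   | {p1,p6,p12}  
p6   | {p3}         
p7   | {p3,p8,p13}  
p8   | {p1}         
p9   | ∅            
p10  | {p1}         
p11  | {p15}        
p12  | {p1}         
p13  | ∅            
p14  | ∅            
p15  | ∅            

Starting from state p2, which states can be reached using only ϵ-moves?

{p1, p2, p3, p4, p5, p6, p9, p11, p12, p14, p15}

Start with {p2}.
From p2 via ϵ: add p9, p12.
From p12 via ϵ: add p1.
From p1 via ϵ: add p4, p6.
From p6 via ϵ: add p3.
From p3 via ϵ: add p5, p11, p14.
From p11 via ϵ: add p15.
No new states can be added; the closed set is {p1, p2, p3, p4, p5, p6, p9, p11, p12, p14, p15}.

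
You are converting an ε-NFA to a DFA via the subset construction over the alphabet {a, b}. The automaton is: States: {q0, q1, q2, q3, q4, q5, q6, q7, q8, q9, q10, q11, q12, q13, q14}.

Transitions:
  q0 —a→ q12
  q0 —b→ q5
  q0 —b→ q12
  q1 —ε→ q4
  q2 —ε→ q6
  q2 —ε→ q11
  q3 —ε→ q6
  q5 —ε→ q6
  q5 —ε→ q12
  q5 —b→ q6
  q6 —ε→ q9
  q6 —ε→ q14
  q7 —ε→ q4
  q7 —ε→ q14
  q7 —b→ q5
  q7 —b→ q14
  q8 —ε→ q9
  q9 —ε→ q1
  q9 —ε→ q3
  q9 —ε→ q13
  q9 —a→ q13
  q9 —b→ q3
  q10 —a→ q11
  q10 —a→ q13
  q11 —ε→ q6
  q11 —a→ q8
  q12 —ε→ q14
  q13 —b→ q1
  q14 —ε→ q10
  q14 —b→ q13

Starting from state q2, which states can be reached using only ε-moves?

Start with {q2}.
From q2 via ε: add q6, q11.
From q6 via ε: add q9, q14.
From q9 via ε: add q1, q3, q13.
From q14 via ε: add q10.
From q1 via ε: add q4.
No new states can be added; the closed set is {q1, q2, q3, q4, q6, q9, q10, q11, q13, q14}.

{q1, q2, q3, q4, q6, q9, q10, q11, q13, q14}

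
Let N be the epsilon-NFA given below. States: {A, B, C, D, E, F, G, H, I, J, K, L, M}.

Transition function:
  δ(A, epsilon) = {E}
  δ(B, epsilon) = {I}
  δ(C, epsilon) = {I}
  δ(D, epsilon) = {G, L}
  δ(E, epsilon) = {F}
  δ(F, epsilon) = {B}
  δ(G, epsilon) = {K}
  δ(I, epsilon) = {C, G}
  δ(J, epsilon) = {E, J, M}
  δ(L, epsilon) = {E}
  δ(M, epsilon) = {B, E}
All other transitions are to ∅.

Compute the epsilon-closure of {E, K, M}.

{B, C, E, F, G, I, K, M}

Start with {E, K, M}.
From E via epsilon: add F.
From M via epsilon: add B.
From B via epsilon: add I.
From I via epsilon: add C, G.
No new states can be added; the closed set is {B, C, E, F, G, I, K, M}.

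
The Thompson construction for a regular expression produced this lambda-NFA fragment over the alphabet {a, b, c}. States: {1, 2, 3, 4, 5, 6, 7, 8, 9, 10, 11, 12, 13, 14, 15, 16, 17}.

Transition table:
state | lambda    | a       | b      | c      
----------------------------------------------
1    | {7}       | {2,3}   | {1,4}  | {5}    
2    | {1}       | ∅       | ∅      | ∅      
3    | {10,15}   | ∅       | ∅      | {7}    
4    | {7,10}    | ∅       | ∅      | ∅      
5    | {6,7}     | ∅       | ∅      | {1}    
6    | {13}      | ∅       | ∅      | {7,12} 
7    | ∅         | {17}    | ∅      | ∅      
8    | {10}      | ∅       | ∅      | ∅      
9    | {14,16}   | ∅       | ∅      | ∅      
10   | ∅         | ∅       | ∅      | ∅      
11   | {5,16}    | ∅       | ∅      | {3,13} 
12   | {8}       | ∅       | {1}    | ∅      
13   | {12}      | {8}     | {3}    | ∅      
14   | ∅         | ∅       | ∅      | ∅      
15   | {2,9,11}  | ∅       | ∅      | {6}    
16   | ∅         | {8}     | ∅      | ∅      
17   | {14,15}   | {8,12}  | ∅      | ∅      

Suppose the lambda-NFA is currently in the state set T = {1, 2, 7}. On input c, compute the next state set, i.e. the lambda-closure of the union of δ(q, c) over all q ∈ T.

1 on c → {5}.
No c-transition from 2, 7.
Union after reading c: {5}.
Now take the lambda-closure:
From 5 via lambda: add 6, 7.
From 6 via lambda: add 13.
From 13 via lambda: add 12.
From 12 via lambda: add 8.
From 8 via lambda: add 10.
No new states can be added; the closed set is {5, 6, 7, 8, 10, 12, 13}.

{5, 6, 7, 8, 10, 12, 13}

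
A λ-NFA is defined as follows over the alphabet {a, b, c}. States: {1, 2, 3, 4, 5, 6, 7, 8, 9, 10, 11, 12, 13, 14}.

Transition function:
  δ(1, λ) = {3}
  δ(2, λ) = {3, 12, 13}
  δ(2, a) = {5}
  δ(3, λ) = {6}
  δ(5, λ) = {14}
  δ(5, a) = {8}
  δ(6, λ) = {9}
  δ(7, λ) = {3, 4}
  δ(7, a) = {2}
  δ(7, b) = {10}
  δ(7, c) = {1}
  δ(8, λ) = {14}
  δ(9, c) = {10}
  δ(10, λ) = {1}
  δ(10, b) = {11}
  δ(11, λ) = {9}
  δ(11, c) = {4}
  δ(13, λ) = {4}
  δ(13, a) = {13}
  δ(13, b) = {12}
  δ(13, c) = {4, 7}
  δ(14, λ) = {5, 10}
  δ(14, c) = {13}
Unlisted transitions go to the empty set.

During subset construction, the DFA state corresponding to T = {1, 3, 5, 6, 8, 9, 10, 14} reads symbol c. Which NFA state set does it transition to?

{1, 3, 4, 6, 9, 10, 13}

9 on c → {10}.
14 on c → {13}.
No c-transition from 1, 3, 5, 6, 8, 10.
Union after reading c: {10, 13}.
Now take the λ-closure:
From 10 via λ: add 1.
From 13 via λ: add 4.
From 1 via λ: add 3.
From 3 via λ: add 6.
From 6 via λ: add 9.
No new states can be added; the closed set is {1, 3, 4, 6, 9, 10, 13}.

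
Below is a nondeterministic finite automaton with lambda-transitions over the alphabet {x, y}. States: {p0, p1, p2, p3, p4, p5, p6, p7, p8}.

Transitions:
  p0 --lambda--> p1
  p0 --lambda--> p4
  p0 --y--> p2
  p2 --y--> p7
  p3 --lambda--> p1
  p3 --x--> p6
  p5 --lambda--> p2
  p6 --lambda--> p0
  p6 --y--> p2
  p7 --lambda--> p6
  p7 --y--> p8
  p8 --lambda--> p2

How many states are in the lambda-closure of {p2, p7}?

Start with {p2, p7}.
From p7 via lambda: add p6.
From p6 via lambda: add p0.
From p0 via lambda: add p1, p4.
lambda-closure = {p0, p1, p2, p4, p6, p7}, which has 6 states.

6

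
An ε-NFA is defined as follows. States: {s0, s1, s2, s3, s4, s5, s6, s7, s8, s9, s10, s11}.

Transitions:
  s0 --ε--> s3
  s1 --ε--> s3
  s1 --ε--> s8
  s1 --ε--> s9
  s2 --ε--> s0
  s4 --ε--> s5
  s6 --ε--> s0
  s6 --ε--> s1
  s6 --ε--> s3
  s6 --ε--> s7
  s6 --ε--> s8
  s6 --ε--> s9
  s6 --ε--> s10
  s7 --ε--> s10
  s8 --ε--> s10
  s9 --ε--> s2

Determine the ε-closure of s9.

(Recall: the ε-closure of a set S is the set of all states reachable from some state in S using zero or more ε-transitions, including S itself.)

{s0, s2, s3, s9}

Start with {s9}.
From s9 via ε: add s2.
From s2 via ε: add s0.
From s0 via ε: add s3.
No new states can be added; the closed set is {s0, s2, s3, s9}.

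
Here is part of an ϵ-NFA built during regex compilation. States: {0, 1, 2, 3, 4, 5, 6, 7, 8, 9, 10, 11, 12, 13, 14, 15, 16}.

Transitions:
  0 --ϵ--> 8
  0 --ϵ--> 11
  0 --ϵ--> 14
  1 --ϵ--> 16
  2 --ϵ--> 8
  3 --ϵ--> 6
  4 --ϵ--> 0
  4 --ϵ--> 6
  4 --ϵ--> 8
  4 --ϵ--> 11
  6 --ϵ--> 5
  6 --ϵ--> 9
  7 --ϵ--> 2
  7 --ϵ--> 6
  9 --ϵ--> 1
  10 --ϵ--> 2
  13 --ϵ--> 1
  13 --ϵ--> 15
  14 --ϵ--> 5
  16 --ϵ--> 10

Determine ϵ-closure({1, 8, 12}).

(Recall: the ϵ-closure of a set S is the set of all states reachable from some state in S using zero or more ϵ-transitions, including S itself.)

{1, 2, 8, 10, 12, 16}

Start with {1, 8, 12}.
From 1 via ϵ: add 16.
From 16 via ϵ: add 10.
From 10 via ϵ: add 2.
No new states can be added; the closed set is {1, 2, 8, 10, 12, 16}.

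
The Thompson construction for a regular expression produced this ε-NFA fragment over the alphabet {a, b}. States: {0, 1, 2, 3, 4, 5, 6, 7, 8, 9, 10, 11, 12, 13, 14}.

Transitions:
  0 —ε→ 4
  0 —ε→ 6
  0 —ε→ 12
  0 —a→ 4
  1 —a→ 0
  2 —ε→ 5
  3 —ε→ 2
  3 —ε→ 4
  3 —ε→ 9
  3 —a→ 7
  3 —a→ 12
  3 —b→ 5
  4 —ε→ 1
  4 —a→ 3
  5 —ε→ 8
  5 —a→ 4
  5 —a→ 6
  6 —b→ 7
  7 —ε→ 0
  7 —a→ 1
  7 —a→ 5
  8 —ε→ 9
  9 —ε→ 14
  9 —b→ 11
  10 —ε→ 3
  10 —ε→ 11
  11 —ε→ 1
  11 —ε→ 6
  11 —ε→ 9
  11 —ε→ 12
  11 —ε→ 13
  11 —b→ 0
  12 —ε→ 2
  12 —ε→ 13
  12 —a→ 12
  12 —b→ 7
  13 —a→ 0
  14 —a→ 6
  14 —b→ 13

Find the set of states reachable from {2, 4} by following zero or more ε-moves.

Start with {2, 4}.
From 2 via ε: add 5.
From 4 via ε: add 1.
From 5 via ε: add 8.
From 8 via ε: add 9.
From 9 via ε: add 14.
No new states can be added; the closed set is {1, 2, 4, 5, 8, 9, 14}.

{1, 2, 4, 5, 8, 9, 14}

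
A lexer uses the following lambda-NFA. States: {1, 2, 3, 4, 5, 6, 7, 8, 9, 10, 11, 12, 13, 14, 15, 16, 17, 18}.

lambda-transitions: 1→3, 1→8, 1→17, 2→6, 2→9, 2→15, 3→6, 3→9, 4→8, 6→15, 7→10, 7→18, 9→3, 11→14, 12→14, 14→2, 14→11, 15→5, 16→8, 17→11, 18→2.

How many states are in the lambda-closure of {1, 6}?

Start with {1, 6}.
From 1 via lambda: add 3, 8, 17.
From 6 via lambda: add 15.
From 3 via lambda: add 9.
From 15 via lambda: add 5.
From 17 via lambda: add 11.
From 11 via lambda: add 14.
From 14 via lambda: add 2.
lambda-closure = {1, 2, 3, 5, 6, 8, 9, 11, 14, 15, 17}, which has 11 states.

11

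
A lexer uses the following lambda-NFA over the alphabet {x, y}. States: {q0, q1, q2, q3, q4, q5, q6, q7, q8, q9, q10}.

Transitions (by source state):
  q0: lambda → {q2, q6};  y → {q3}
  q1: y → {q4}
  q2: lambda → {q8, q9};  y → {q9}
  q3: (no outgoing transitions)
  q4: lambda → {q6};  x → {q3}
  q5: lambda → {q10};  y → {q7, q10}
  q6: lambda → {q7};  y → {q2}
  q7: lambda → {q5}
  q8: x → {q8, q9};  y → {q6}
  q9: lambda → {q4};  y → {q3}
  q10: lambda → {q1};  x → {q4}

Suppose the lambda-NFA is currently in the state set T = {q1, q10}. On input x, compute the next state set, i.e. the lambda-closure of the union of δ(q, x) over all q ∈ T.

q10 on x → {q4}.
No x-transition from q1.
Union after reading x: {q4}.
Now take the lambda-closure:
From q4 via lambda: add q6.
From q6 via lambda: add q7.
From q7 via lambda: add q5.
From q5 via lambda: add q10.
From q10 via lambda: add q1.
No new states can be added; the closed set is {q1, q4, q5, q6, q7, q10}.

{q1, q4, q5, q6, q7, q10}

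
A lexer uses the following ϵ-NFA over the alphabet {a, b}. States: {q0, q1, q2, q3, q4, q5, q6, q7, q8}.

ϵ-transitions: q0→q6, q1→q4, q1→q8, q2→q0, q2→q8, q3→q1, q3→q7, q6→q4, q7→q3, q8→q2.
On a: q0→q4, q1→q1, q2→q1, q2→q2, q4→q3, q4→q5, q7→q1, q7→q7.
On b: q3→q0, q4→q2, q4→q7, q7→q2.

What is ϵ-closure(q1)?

Start with {q1}.
From q1 via ϵ: add q4, q8.
From q8 via ϵ: add q2.
From q2 via ϵ: add q0.
From q0 via ϵ: add q6.
No new states can be added; the closed set is {q0, q1, q2, q4, q6, q8}.

{q0, q1, q2, q4, q6, q8}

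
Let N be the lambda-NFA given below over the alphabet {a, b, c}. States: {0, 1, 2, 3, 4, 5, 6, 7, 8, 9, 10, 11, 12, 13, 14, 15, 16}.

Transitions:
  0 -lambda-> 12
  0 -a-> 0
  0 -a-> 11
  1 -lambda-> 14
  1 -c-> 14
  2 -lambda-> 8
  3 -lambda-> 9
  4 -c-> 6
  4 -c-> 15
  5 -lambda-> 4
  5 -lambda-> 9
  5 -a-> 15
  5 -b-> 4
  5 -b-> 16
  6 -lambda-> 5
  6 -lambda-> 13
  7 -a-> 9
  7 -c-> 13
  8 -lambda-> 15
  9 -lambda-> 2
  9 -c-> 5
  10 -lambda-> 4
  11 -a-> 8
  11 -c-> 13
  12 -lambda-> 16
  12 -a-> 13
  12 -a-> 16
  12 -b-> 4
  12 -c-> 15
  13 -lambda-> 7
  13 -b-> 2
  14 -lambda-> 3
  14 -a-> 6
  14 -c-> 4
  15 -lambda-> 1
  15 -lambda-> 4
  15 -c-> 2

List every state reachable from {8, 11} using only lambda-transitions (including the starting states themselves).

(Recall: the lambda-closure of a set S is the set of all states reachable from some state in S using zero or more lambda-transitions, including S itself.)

Start with {8, 11}.
From 8 via lambda: add 15.
From 15 via lambda: add 1, 4.
From 1 via lambda: add 14.
From 14 via lambda: add 3.
From 3 via lambda: add 9.
From 9 via lambda: add 2.
No new states can be added; the closed set is {1, 2, 3, 4, 8, 9, 11, 14, 15}.

{1, 2, 3, 4, 8, 9, 11, 14, 15}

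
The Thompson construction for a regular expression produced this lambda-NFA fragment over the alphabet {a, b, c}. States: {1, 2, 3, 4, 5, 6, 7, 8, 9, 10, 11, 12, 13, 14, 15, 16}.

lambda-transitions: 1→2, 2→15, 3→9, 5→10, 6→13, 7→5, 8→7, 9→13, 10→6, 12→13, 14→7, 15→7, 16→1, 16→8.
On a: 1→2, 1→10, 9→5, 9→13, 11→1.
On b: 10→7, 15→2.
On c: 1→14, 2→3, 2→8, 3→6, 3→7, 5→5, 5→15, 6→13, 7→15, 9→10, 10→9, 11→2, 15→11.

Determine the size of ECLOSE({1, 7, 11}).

Start with {1, 7, 11}.
From 1 via lambda: add 2.
From 7 via lambda: add 5.
From 2 via lambda: add 15.
From 5 via lambda: add 10.
From 10 via lambda: add 6.
From 6 via lambda: add 13.
lambda-closure = {1, 2, 5, 6, 7, 10, 11, 13, 15}, which has 9 states.

9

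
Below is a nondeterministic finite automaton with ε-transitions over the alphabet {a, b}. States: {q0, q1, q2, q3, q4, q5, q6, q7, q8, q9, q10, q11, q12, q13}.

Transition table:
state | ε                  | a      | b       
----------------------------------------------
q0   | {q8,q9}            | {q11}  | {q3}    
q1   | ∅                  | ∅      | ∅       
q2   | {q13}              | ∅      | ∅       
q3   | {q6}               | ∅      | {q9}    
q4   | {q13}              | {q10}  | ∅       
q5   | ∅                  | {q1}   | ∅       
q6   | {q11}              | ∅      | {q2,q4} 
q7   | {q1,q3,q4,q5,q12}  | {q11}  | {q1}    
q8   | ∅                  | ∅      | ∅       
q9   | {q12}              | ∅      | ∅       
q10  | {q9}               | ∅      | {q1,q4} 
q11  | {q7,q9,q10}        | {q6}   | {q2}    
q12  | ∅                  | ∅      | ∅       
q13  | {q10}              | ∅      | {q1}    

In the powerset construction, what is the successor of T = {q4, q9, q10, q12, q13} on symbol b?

{q1, q4, q9, q10, q12, q13}

q10 on b → {q1, q4}.
q13 on b → {q1}.
No b-transition from q4, q9, q12.
Union after reading b: {q1, q4}.
Now take the ε-closure:
From q4 via ε: add q13.
From q13 via ε: add q10.
From q10 via ε: add q9.
From q9 via ε: add q12.
No new states can be added; the closed set is {q1, q4, q9, q10, q12, q13}.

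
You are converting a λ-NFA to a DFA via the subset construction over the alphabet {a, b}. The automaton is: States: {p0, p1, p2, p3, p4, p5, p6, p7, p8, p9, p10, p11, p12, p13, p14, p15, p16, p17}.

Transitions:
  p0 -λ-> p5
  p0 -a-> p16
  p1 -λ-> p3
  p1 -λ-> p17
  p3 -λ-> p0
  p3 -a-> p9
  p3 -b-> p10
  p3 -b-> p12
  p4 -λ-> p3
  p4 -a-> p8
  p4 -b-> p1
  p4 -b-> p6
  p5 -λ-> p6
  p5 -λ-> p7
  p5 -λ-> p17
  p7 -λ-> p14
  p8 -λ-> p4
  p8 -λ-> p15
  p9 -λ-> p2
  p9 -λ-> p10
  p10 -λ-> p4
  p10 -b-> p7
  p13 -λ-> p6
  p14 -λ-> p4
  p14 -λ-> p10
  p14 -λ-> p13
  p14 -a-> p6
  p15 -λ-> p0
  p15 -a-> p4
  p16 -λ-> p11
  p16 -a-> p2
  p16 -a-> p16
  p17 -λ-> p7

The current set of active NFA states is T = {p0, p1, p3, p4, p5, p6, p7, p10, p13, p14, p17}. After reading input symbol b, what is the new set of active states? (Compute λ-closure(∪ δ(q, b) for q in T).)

p3 on b → {p10, p12}.
p4 on b → {p1, p6}.
p10 on b → {p7}.
No b-transition from p0, p1, p5, p6, p7, p13, p14, p17.
Union after reading b: {p1, p6, p7, p10, p12}.
Now take the λ-closure:
From p1 via λ: add p3, p17.
From p7 via λ: add p14.
From p10 via λ: add p4.
From p3 via λ: add p0.
From p14 via λ: add p13.
From p0 via λ: add p5.
No new states can be added; the closed set is {p0, p1, p3, p4, p5, p6, p7, p10, p12, p13, p14, p17}.

{p0, p1, p3, p4, p5, p6, p7, p10, p12, p13, p14, p17}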